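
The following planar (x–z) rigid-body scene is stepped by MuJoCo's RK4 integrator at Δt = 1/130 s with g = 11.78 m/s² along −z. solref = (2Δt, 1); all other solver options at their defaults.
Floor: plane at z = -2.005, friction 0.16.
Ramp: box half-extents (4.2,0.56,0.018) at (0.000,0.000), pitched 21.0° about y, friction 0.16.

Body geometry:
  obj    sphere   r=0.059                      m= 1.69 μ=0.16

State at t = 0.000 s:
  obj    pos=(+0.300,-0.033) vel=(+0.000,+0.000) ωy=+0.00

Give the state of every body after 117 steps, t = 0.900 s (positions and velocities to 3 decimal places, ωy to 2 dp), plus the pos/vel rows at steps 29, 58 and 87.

State at t = 0.900 s:
  obj    pos=(+1.441,-0.470) vel=(+2.534,-0.973) ωy=+45.98

Key-timestep trajectory:
   step    t(s)  obj.x    obj.z    obj.vx   obj.vz 
     29  0.2231   +0.370  -0.060  +0.628  -0.241
     58  0.4462   +0.580  -0.140  +1.256  -0.482
     87  0.6692   +0.931  -0.275  +1.884  -0.723


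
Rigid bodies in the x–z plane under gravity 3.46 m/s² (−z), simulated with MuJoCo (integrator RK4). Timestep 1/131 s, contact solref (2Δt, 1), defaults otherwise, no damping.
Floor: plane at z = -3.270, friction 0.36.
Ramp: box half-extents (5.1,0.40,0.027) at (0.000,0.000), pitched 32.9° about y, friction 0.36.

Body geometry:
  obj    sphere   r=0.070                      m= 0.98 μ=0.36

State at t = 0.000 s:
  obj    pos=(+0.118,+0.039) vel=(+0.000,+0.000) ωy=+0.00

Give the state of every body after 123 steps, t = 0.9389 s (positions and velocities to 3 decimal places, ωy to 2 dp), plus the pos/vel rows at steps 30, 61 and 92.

State at t = 0.9389 s:
  obj    pos=(+0.615,-0.282) vel=(+1.058,-0.685) ωy=+18.00

Key-timestep trajectory:
   step    t(s)  obj.x    obj.z    obj.vx   obj.vz 
     30  0.2290   +0.148  +0.020  +0.258  -0.167
     61  0.4656   +0.240  -0.040  +0.525  -0.340
     92  0.7023   +0.396  -0.141  +0.792  -0.512


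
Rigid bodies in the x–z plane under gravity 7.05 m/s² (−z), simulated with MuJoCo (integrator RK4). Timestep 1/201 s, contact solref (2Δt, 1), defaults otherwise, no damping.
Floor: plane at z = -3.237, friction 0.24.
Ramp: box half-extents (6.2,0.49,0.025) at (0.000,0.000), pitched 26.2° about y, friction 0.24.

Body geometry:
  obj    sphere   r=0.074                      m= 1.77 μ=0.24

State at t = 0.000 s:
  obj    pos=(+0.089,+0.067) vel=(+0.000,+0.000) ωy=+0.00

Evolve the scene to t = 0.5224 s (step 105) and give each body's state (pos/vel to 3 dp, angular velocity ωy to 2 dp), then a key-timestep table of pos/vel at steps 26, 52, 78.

State at t = 0.5224 s:
  obj    pos=(+0.361,-0.067) vel=(+1.042,-0.513) ωy=+15.69

Key-timestep trajectory:
   step    t(s)  obj.x    obj.z    obj.vx   obj.vz 
     26  0.1294   +0.106  +0.058  +0.258  -0.127
     52  0.2587   +0.156  +0.034  +0.516  -0.254
     78  0.3881   +0.239  -0.007  +0.774  -0.381


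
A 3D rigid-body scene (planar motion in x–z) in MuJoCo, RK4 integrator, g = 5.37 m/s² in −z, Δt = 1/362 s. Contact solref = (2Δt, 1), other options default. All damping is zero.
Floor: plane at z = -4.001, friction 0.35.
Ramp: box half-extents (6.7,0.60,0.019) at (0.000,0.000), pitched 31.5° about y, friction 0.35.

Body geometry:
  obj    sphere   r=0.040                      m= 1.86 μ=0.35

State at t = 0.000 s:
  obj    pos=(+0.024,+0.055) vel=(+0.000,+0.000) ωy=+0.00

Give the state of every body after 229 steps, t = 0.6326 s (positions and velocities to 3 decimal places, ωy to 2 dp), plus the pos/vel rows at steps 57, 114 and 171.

State at t = 0.6326 s:
  obj    pos=(+0.366,-0.155) vel=(+1.081,-0.662) ωy=+31.69

Key-timestep trajectory:
   step    t(s)  obj.x    obj.z    obj.vx   obj.vz 
     57  0.1575   +0.045  +0.042  +0.269  -0.165
    114  0.3149   +0.109  +0.003  +0.538  -0.330
    171  0.4724   +0.215  -0.062  +0.807  -0.495


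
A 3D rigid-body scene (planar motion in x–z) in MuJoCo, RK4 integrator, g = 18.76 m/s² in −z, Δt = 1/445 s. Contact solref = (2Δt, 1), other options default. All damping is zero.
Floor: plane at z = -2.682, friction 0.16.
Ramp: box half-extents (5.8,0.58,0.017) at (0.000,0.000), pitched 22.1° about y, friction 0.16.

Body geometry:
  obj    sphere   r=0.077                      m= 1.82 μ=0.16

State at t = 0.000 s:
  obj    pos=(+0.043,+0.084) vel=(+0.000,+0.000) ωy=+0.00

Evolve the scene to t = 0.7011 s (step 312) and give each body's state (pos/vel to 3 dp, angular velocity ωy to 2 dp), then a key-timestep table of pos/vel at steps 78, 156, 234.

State at t = 0.7011 s:
  obj    pos=(+1.191,-0.382) vel=(+3.275,-1.330) ωy=+45.90

Key-timestep trajectory:
   step    t(s)  obj.x    obj.z    obj.vx   obj.vz 
     78  0.1753   +0.115  +0.055  +0.819  -0.333
    156  0.3506   +0.330  -0.033  +1.638  -0.665
    234  0.5258   +0.689  -0.178  +2.456  -0.997


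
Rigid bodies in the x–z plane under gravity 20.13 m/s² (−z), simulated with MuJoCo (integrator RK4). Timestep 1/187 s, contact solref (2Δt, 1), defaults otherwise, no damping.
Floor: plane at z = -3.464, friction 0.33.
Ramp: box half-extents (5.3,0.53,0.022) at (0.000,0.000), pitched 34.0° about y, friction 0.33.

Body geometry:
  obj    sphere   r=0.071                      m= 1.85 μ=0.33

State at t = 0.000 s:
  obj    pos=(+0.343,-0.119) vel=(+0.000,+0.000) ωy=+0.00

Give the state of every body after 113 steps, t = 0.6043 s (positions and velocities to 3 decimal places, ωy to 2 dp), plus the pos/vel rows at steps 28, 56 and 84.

State at t = 0.6043 s:
  obj    pos=(+1.560,-0.940) vel=(+4.028,-2.717) ωy=+68.41

Key-timestep trajectory:
   step    t(s)  obj.x    obj.z    obj.vx   obj.vz 
     28  0.1497   +0.418  -0.170  +0.999  -0.674
     56  0.2995   +0.642  -0.321  +1.997  -1.347
     84  0.4492   +1.016  -0.573  +2.995  -2.020


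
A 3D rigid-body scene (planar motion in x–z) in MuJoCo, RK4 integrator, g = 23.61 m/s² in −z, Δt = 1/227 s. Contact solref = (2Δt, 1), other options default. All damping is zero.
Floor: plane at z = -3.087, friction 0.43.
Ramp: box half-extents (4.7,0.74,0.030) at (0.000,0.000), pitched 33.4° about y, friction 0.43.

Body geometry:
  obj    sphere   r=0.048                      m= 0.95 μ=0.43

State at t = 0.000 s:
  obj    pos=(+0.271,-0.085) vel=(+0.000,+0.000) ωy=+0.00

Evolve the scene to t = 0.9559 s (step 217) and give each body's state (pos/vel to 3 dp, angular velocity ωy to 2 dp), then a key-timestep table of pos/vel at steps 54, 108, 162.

State at t = 0.9559 s:
  obj    pos=(+3.812,-2.420) vel=(+7.408,-4.885) ωy=+184.87

Key-timestep trajectory:
   step    t(s)  obj.x    obj.z    obj.vx   obj.vz 
     54  0.2379   +0.490  -0.230  +1.844  -1.216
    108  0.4758   +1.148  -0.664  +3.687  -2.431
    162  0.7137   +2.245  -1.387  +5.531  -3.647


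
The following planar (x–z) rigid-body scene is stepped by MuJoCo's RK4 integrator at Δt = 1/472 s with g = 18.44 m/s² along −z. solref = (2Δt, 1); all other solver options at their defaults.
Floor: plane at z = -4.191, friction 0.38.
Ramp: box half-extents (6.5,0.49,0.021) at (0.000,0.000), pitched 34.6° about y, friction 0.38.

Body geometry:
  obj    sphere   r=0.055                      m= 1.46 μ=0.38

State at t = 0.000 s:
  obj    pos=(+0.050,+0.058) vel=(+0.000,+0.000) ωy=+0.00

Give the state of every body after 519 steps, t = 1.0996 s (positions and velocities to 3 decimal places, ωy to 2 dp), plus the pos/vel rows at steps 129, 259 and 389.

State at t = 1.0996 s:
  obj    pos=(+3.772,-2.510) vel=(+6.770,-4.670) ωy=+149.52

Key-timestep trajectory:
   step    t(s)  obj.x    obj.z    obj.vx   obj.vz 
    129  0.2733   +0.280  -0.101  +1.683  -1.161
    259  0.5487   +0.977  -0.582  +3.378  -2.331
    389  0.8242   +2.141  -1.385  +5.074  -3.500


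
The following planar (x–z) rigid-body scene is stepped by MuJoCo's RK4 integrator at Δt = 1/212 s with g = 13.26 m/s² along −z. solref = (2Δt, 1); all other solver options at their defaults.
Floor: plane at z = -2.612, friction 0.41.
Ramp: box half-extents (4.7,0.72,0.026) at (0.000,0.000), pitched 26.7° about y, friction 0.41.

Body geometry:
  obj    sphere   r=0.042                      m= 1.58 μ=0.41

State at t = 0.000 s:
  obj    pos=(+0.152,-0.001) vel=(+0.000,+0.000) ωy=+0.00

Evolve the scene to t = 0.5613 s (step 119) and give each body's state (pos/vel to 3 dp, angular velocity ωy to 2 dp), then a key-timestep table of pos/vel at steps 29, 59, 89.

State at t = 0.5613 s:
  obj    pos=(+0.751,-0.302) vel=(+2.134,-1.073) ωy=+56.86

Key-timestep trajectory:
   step    t(s)  obj.x    obj.z    obj.vx   obj.vz 
     29  0.1368   +0.188  -0.018  +0.520  -0.262
     59  0.2783   +0.300  -0.075  +1.058  -0.532
     89  0.4198   +0.487  -0.169  +1.596  -0.803


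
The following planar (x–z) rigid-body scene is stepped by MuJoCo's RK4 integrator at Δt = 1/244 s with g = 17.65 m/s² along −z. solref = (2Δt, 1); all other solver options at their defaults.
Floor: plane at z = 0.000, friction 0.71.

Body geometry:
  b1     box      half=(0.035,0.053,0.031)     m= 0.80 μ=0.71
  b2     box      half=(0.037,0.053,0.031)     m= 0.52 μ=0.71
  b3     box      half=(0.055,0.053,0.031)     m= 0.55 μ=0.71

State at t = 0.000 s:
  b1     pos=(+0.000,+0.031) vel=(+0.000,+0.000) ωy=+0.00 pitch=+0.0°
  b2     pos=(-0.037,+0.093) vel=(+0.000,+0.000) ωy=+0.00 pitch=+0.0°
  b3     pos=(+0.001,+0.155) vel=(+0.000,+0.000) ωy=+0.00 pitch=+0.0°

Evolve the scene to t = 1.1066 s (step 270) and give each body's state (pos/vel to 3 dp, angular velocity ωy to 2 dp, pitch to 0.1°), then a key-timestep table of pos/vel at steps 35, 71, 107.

State at t = 1.1066 s:
  b1     pos=(+0.000,+0.031) vel=(+0.000,+0.000) ωy=+0.00 pitch=+0.0°
  b2     pos=(-0.074,+0.037) vel=(+0.000,+0.000) ωy=+0.00 pitch=-90.0°
  b3     pos=(+0.125,+0.031) vel=(+0.000,+0.000) ωy=+0.00 pitch=+180.0°

Key-timestep trajectory:
   step    t(s)  b1.x    b1.z    b1.vx   b1.vz   b2.x    b2.z    b2.vx   b2.vz   b3.x    b3.z    b3.vx   b3.vz 
     35  0.1434   +0.000  +0.031  +0.000  +0.000   -0.037  +0.093  +0.000  +0.000   +0.005  +0.155  +0.073  -0.011
     71  0.2910   +0.000  +0.031  -0.001  -0.001   -0.037  +0.093  -0.015  -0.002   +0.035  +0.122  +0.354  -0.747
    107  0.4385   +0.000  +0.031  +0.000  +0.000   -0.055  +0.086  -0.288  -0.244   +0.126  +0.029  -0.085  +0.168


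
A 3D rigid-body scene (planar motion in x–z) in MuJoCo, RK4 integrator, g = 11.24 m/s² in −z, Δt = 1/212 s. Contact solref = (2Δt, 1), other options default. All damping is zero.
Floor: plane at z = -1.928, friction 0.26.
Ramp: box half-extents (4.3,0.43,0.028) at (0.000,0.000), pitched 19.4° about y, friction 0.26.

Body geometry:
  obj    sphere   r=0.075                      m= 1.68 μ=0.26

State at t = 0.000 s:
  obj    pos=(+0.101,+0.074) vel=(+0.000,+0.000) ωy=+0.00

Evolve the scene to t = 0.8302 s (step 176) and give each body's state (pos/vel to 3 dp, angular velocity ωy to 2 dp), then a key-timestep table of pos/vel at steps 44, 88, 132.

State at t = 0.8302 s:
  obj    pos=(+0.968,-0.232) vel=(+2.088,-0.735) ωy=+29.51

Key-timestep trajectory:
   step    t(s)  obj.x    obj.z    obj.vx   obj.vz 
     44  0.2075   +0.155  +0.055  +0.522  -0.184
     88  0.4151   +0.318  -0.003  +1.044  -0.368
    132  0.6226   +0.589  -0.098  +1.566  -0.552


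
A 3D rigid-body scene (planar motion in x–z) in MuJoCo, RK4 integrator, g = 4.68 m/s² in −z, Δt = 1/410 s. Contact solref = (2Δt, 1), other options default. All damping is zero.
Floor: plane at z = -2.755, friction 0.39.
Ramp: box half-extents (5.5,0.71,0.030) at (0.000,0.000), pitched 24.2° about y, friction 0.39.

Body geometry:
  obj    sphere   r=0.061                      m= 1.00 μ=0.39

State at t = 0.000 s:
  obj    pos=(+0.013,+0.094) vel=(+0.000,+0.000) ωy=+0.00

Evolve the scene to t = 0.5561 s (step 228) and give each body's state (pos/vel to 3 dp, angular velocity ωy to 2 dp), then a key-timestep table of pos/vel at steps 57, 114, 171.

State at t = 0.5561 s:
  obj    pos=(+0.206,+0.007) vel=(+0.695,-0.312) ωy=+12.49

Key-timestep trajectory:
   step    t(s)  obj.x    obj.z    obj.vx   obj.vz 
     57  0.1390   +0.025  +0.088  +0.174  -0.078
    114  0.2780   +0.061  +0.072  +0.348  -0.156
    171  0.4171   +0.122  +0.045  +0.521  -0.234


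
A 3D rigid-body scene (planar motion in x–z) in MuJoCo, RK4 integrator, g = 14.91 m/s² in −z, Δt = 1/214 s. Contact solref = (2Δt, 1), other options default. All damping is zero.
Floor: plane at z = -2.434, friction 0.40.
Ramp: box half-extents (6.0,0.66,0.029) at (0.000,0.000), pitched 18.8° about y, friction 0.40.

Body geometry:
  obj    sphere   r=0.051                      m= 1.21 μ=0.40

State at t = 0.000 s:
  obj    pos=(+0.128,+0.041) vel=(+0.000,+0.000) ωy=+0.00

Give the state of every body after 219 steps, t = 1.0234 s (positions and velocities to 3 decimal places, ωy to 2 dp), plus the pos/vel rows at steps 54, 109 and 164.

State at t = 1.0234 s:
  obj    pos=(+1.829,-0.538) vel=(+3.325,-1.132) ωy=+68.86

Key-timestep trajectory:
   step    t(s)  obj.x    obj.z    obj.vx   obj.vz 
     54  0.2523   +0.231  +0.006  +0.820  -0.279
    109  0.5093   +0.550  -0.103  +1.655  -0.563
    164  0.7664   +1.082  -0.284  +2.490  -0.848


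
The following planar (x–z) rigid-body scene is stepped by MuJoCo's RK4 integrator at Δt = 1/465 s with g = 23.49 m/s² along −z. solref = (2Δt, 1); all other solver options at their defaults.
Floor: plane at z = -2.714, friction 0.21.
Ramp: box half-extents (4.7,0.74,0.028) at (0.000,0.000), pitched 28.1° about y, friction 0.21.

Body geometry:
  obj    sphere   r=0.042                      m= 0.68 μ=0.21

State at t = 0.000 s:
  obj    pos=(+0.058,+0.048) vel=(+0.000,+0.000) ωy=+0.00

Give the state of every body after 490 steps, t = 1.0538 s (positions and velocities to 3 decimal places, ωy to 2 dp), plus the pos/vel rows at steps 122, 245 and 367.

State at t = 1.0538 s:
  obj    pos=(+3.929,-2.019) vel=(+7.346,-3.923) ωy=+198.26

Key-timestep trajectory:
   step    t(s)  obj.x    obj.z    obj.vx   obj.vz 
    122  0.2624   +0.298  -0.080  +1.829  -0.977
    245  0.5269   +1.026  -0.468  +3.673  -1.961
    367  0.7892   +2.230  -1.111  +5.502  -2.938


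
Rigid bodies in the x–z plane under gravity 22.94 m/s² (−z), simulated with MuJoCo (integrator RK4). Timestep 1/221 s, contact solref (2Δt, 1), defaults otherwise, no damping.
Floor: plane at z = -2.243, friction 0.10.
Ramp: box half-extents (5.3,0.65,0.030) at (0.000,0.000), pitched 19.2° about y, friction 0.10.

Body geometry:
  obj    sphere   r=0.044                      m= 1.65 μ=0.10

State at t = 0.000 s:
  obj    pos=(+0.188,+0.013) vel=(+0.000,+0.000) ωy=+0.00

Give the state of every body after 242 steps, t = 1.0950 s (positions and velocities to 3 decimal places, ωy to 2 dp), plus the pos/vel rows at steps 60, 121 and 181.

State at t = 1.0950 s:
  obj    pos=(+3.240,-1.050) vel=(+5.573,-1.941) ωy=+134.07

Key-timestep trajectory:
   step    t(s)  obj.x    obj.z    obj.vx   obj.vz 
     60  0.2715   +0.376  -0.052  +1.382  -0.481
    121  0.5475   +0.951  -0.253  +2.787  -0.970
    181  0.8190   +1.895  -0.582  +4.168  -1.452


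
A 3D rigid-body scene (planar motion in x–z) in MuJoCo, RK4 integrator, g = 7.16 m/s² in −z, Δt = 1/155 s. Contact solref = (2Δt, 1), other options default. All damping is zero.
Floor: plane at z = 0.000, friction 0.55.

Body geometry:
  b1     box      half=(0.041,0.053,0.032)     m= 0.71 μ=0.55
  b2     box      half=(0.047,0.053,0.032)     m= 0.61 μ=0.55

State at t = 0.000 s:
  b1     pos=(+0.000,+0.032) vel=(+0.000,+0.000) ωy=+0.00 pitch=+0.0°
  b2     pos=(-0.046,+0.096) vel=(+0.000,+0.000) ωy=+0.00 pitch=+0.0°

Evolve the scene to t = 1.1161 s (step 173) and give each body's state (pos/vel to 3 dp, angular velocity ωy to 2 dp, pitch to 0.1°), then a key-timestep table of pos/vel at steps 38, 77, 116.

State at t = 1.1161 s:
  b1     pos=(+0.000,+0.032) vel=(+0.000,+0.000) ωy=+0.00 pitch=+0.0°
  b2     pos=(-0.090,+0.047) vel=(+0.000,+0.000) ωy=+0.00 pitch=-90.0°

Key-timestep trajectory:
   step    t(s)  b1.x    b1.z    b1.vx   b1.vz   b2.x    b2.z    b2.vx   b2.vz 
     38  0.2452   +0.000  +0.032  +0.000  +0.000   -0.068  +0.082  -0.195  -0.292
     77  0.4968   +0.000  +0.032  +0.000  +0.000   -0.113  +0.056  -0.038  +0.006
    116  0.7484   +0.000  +0.032  +0.000  +0.000   -0.093  +0.049  +0.246  -0.139


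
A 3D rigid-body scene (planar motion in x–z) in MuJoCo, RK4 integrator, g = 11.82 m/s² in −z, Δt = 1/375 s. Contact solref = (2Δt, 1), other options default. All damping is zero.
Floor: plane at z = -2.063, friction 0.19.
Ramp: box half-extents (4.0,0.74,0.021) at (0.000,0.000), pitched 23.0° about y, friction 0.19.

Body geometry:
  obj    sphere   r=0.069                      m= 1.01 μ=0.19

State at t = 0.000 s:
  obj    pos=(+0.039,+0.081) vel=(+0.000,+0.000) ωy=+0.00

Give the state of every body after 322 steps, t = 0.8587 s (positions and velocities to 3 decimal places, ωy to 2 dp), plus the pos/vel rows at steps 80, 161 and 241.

State at t = 0.8587 s:
  obj    pos=(+1.159,-0.394) vel=(+2.608,-1.107) ωy=+41.05

Key-timestep trajectory:
   step    t(s)  obj.x    obj.z    obj.vx   obj.vz 
     80  0.2133   +0.108  +0.052  +0.648  -0.275
    161  0.4293   +0.319  -0.038  +1.304  -0.553
    241  0.6427   +0.666  -0.185  +1.952  -0.828


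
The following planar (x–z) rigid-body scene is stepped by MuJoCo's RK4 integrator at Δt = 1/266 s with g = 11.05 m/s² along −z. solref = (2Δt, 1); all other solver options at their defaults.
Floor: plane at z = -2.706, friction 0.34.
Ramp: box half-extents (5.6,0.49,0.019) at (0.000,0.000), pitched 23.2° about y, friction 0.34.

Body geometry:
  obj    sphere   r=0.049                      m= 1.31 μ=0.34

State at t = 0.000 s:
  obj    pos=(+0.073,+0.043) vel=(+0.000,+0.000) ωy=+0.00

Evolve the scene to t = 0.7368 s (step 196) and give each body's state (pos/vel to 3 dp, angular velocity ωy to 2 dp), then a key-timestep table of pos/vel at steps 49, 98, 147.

State at t = 0.7368 s:
  obj    pos=(+0.849,-0.290) vel=(+2.106,-0.903) ωy=+46.75

Key-timestep trajectory:
   step    t(s)  obj.x    obj.z    obj.vx   obj.vz 
     49  0.1842   +0.121  +0.022  +0.527  -0.226
     98  0.3684   +0.267  -0.040  +1.053  -0.451
    147  0.5526   +0.509  -0.144  +1.579  -0.677


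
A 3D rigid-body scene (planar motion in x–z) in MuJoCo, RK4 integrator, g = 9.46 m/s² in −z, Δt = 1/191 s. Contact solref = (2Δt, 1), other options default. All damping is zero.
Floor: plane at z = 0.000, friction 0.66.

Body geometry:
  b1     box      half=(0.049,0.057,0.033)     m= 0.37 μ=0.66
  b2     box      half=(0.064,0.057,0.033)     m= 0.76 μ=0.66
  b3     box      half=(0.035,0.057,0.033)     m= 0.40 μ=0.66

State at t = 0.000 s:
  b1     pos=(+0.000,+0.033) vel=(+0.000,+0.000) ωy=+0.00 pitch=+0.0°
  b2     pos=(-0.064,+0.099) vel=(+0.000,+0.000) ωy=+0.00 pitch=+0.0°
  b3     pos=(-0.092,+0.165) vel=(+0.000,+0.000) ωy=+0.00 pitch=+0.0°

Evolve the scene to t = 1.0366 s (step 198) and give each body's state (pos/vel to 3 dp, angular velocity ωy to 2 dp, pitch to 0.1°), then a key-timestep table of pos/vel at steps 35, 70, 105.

State at t = 1.0366 s:
  b1     pos=(+0.000,+0.033) vel=(+0.000,+0.000) ωy=+0.00 pitch=+0.0°
  b2     pos=(-0.127,+0.064) vel=(+0.000,+0.000) ωy=+0.00 pitch=-90.0°
  b3     pos=(-0.200,+0.035) vel=(+0.000,+0.000) ωy=+0.00 pitch=-90.0°

Key-timestep trajectory:
   step    t(s)  b1.x    b1.z    b1.vx   b1.vz   b2.x    b2.z    b2.vx   b2.vz   b3.x    b3.z    b3.vx   b3.vz 
     35  0.1832   +0.000  +0.033  +0.000  +0.000   -0.083  +0.078  -0.181  -0.403   -0.150  +0.109  -0.519  -0.906
     70  0.3665   +0.000  +0.033  +0.000  +0.000   -0.134  +0.068  -0.016  +0.036   -0.199  +0.036  -0.044  +0.023
    105  0.5497   +0.000  +0.033  +0.000  +0.000   -0.126  +0.064  -0.137  -0.069   -0.200  +0.035  +0.000  +0.000


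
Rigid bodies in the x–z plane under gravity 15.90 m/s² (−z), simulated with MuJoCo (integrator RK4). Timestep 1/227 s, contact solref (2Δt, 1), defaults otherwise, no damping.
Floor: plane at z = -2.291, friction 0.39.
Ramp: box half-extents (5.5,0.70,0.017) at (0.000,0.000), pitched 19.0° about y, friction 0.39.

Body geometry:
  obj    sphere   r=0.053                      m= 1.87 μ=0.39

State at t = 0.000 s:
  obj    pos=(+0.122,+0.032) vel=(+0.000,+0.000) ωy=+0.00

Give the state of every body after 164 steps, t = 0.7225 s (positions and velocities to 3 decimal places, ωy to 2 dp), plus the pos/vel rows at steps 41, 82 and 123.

State at t = 0.7225 s:
  obj    pos=(+1.035,-0.282) vel=(+2.526,-0.870) ωy=+50.39

Key-timestep trajectory:
   step    t(s)  obj.x    obj.z    obj.vx   obj.vz 
     41  0.1806   +0.179  +0.012  +0.632  -0.217
     82  0.3612   +0.350  -0.047  +1.263  -0.435
    123  0.5419   +0.635  -0.145  +1.894  -0.652


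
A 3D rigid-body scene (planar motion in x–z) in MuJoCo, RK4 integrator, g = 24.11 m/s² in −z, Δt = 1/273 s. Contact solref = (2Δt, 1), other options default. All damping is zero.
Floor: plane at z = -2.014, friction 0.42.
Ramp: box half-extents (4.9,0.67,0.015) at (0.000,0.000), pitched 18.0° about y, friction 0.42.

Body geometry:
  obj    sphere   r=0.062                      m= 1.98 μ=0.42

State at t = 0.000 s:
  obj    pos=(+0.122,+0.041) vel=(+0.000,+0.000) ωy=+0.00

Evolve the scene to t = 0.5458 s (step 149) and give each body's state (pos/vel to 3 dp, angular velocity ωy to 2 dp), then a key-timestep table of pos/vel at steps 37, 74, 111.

State at t = 0.5458 s:
  obj    pos=(+0.876,-0.204) vel=(+2.762,-0.898) ωy=+46.84

Key-timestep trajectory:
   step    t(s)  obj.x    obj.z    obj.vx   obj.vz 
     37  0.1355   +0.169  +0.026  +0.686  -0.223
     74  0.2711   +0.308  -0.019  +1.372  -0.446
    111  0.4066   +0.541  -0.095  +2.058  -0.669


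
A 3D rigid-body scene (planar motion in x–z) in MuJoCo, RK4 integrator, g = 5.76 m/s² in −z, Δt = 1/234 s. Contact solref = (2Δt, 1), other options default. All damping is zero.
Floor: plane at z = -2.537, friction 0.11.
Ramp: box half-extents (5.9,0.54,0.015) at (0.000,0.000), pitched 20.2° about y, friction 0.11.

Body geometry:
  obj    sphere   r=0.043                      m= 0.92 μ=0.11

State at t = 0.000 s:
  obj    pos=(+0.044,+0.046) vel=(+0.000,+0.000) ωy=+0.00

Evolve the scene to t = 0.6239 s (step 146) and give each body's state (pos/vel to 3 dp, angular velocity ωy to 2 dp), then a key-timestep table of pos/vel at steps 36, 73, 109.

State at t = 0.6239 s:
  obj    pos=(+0.304,-0.050) vel=(+0.832,-0.306) ωy=+20.60

Key-timestep trajectory:
   step    t(s)  obj.x    obj.z    obj.vx   obj.vz 
     36  0.1538   +0.060  +0.040  +0.205  -0.076
     73  0.3120   +0.109  +0.022  +0.416  -0.153
    109  0.4658   +0.189  -0.008  +0.621  -0.229


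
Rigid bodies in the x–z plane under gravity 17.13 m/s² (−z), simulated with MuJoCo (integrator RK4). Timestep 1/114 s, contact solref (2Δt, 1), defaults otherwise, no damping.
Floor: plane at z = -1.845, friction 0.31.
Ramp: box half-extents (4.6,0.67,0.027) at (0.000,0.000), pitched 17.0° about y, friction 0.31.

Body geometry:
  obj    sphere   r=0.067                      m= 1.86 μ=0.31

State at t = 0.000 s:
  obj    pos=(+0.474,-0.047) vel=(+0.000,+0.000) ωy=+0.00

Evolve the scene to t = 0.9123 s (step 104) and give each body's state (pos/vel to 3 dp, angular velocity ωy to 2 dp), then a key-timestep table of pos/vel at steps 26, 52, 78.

State at t = 0.9123 s:
  obj    pos=(+1.898,-0.482) vel=(+3.121,-0.954) ωy=+48.70

Key-timestep trajectory:
   step    t(s)  obj.x    obj.z    obj.vx   obj.vz 
     26  0.2281   +0.563  -0.074  +0.780  -0.239
     52  0.4561   +0.830  -0.156  +1.561  -0.477
     78  0.6842   +1.275  -0.292  +2.341  -0.716


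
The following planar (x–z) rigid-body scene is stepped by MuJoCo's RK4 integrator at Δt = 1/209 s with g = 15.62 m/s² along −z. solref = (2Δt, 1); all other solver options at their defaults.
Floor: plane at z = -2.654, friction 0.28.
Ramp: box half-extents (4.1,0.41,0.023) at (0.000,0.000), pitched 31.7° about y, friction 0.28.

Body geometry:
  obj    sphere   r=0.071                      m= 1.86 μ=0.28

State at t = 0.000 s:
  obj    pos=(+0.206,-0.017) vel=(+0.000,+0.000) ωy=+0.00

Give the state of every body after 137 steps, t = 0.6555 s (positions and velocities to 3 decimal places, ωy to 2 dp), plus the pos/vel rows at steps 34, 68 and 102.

State at t = 0.6555 s:
  obj    pos=(+1.278,-0.679) vel=(+3.270,-2.020) ωy=+54.11

Key-timestep trajectory:
   step    t(s)  obj.x    obj.z    obj.vx   obj.vz 
     34  0.1627   +0.272  -0.058  +0.812  -0.501
     68  0.3254   +0.470  -0.180  +1.623  -1.003
    102  0.4880   +0.800  -0.384  +2.435  -1.504


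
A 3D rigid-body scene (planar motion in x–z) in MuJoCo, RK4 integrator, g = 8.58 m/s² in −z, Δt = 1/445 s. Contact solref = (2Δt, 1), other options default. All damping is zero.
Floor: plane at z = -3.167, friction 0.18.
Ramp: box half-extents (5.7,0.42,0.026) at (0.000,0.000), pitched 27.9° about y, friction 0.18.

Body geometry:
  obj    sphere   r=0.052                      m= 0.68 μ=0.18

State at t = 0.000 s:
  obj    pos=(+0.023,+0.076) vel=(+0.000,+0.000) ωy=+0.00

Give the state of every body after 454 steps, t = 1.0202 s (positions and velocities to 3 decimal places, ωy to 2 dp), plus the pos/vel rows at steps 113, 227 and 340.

State at t = 1.0202 s:
  obj    pos=(+1.342,-0.622) vel=(+2.586,-1.369) ωy=+56.26

Key-timestep trajectory:
   step    t(s)  obj.x    obj.z    obj.vx   obj.vz 
    113  0.2539   +0.105  +0.033  +0.644  -0.341
    227  0.5101   +0.353  -0.099  +1.293  -0.685
    340  0.7640   +0.763  -0.316  +1.937  -1.025


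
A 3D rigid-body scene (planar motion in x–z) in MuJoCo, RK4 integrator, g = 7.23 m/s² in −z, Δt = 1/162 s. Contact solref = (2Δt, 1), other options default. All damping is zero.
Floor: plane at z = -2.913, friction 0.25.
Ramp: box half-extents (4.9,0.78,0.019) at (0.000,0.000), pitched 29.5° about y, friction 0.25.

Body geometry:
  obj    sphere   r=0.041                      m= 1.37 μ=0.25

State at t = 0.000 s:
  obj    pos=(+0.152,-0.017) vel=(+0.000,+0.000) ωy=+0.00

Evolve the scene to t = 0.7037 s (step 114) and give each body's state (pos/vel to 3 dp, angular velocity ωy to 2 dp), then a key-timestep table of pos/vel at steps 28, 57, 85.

State at t = 0.7037 s:
  obj    pos=(+0.700,-0.327) vel=(+1.558,-0.881) ωy=+43.63

Key-timestep trajectory:
   step    t(s)  obj.x    obj.z    obj.vx   obj.vz 
     28  0.1728   +0.185  -0.036  +0.383  -0.217
     57  0.3519   +0.289  -0.095  +0.779  -0.441
     85  0.5247   +0.457  -0.189  +1.162  -0.657


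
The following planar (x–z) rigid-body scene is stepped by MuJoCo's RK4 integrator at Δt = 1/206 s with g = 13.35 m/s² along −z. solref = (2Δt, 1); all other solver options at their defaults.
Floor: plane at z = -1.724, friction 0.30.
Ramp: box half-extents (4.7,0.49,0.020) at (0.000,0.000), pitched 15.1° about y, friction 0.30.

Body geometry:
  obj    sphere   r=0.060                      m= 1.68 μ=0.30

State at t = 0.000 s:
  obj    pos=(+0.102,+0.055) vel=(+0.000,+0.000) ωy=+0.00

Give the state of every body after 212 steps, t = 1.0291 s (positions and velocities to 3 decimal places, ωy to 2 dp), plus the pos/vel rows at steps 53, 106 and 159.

State at t = 1.0291 s:
  obj    pos=(+1.372,-0.287) vel=(+2.468,-0.666) ωy=+42.60

Key-timestep trajectory:
   step    t(s)  obj.x    obj.z    obj.vx   obj.vz 
     53  0.2573   +0.181  +0.034  +0.617  -0.167
    106  0.5146   +0.420  -0.030  +1.234  -0.333
    159  0.7718   +0.817  -0.137  +1.851  -0.499


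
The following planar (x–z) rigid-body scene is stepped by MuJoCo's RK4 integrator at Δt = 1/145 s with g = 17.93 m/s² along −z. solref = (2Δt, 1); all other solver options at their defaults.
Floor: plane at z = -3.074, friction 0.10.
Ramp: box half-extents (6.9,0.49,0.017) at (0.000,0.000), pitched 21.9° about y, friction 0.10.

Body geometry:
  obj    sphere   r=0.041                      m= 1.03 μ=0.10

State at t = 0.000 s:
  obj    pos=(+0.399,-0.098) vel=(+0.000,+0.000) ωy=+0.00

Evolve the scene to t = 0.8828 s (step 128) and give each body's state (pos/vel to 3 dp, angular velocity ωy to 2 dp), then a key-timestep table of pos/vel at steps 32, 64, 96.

State at t = 0.8828 s:
  obj    pos=(+2.215,-0.828) vel=(+4.118,-1.642) ωy=+89.48

Key-timestep trajectory:
   step    t(s)  obj.x    obj.z    obj.vx   obj.vz 
     32  0.2207   +0.512  -0.144  +1.019  -0.447
     64  0.4414   +0.853  -0.280  +2.050  -0.852
     96  0.6621   +1.421  -0.509  +3.082  -1.256


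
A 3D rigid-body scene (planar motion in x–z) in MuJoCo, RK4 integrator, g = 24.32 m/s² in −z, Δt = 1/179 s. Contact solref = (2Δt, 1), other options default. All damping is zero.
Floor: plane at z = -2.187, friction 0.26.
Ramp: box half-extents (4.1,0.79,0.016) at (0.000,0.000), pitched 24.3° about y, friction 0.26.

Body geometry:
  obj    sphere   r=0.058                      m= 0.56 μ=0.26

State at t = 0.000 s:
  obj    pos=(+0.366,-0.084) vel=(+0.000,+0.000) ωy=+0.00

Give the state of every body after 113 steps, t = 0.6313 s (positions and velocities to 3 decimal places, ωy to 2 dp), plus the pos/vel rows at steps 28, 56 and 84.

State at t = 0.6313 s:
  obj    pos=(+1.664,-0.670) vel=(+4.113,-1.857) ωy=+77.79

Key-timestep trajectory:
   step    t(s)  obj.x    obj.z    obj.vx   obj.vz 
     28  0.1564   +0.446  -0.120  +1.019  -0.460
     56  0.3128   +0.685  -0.228  +2.038  -0.920
     84  0.4693   +1.084  -0.408  +3.058  -1.381


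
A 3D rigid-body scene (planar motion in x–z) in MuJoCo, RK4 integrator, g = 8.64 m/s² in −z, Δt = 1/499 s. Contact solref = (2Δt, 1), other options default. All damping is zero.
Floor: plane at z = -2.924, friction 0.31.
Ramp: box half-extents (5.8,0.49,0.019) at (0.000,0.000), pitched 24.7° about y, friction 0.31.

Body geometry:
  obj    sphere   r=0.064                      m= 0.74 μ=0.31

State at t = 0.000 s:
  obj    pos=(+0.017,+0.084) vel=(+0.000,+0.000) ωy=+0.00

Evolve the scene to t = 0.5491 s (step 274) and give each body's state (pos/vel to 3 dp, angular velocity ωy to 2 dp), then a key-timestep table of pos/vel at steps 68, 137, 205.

State at t = 0.5491 s:
  obj    pos=(+0.370,-0.079) vel=(+1.287,-0.592) ωy=+22.12

Key-timestep trajectory:
   step    t(s)  obj.x    obj.z    obj.vx   obj.vz 
     68  0.1363   +0.039  +0.074  +0.319  -0.147
    137  0.2745   +0.105  +0.043  +0.643  -0.296
    205  0.4108   +0.215  -0.007  +0.963  -0.443


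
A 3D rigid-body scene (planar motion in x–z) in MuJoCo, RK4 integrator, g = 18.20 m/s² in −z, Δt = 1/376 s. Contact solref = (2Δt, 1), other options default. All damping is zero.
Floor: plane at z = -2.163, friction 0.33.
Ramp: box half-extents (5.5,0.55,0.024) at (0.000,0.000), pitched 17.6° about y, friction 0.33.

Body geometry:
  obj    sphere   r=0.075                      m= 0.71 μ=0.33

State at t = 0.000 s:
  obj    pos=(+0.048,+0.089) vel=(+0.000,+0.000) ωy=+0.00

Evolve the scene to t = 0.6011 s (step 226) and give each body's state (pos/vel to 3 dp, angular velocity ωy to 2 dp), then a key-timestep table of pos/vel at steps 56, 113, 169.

State at t = 0.6011 s:
  obj    pos=(+0.725,-0.126) vel=(+2.252,-0.714) ωy=+31.50

Key-timestep trajectory:
   step    t(s)  obj.x    obj.z    obj.vx   obj.vz 
     56  0.1489   +0.090  +0.075  +0.558  -0.177
    113  0.3005   +0.217  +0.035  +1.126  -0.357
    169  0.4495   +0.426  -0.031  +1.684  -0.534


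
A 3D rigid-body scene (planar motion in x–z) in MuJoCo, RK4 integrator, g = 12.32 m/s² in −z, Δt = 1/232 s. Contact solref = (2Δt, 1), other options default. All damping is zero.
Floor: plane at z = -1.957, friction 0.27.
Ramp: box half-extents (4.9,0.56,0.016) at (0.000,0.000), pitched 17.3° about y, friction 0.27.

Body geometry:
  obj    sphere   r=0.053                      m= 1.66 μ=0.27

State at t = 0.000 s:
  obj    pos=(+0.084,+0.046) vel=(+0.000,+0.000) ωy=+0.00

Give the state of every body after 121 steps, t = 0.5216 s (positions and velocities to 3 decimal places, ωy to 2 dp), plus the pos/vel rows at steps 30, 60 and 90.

State at t = 0.5216 s:
  obj    pos=(+0.424,-0.060) vel=(+1.303,-0.406) ωy=+25.75

Key-timestep trajectory:
   step    t(s)  obj.x    obj.z    obj.vx   obj.vz 
     30  0.1293   +0.105  +0.040  +0.323  -0.101
     60  0.2586   +0.168  +0.020  +0.646  -0.201
     90  0.3879   +0.272  -0.012  +0.969  -0.302


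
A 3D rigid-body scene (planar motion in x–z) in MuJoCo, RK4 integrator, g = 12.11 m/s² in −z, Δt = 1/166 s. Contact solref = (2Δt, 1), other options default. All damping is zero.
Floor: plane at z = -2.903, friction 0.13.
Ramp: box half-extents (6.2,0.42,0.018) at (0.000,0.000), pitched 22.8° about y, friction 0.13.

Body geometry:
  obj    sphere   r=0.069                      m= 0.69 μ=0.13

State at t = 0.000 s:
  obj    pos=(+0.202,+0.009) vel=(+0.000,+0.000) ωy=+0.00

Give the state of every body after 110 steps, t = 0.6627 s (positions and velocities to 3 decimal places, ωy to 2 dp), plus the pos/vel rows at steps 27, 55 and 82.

State at t = 0.6627 s:
  obj    pos=(+0.881,-0.276) vel=(+2.048,-0.861) ωy=+32.17

Key-timestep trajectory:
   step    t(s)  obj.x    obj.z    obj.vx   obj.vz 
     27  0.1627   +0.243  -0.008  +0.503  -0.211
     55  0.3313   +0.372  -0.062  +1.024  -0.431
     82  0.4940   +0.579  -0.149  +1.527  -0.642


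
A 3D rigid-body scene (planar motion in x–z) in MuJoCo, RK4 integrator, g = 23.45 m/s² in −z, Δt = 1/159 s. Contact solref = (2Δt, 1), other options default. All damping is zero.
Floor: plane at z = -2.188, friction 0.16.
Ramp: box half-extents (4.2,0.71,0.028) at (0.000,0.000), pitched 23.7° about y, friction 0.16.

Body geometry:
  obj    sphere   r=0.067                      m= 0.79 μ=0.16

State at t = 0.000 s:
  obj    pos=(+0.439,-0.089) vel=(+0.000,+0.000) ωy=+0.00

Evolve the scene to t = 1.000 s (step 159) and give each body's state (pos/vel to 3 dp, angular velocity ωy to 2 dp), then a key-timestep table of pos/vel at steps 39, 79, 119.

State at t = 1.000 s:
  obj    pos=(+3.522,-1.442) vel=(+6.166,-2.706) ωy=+100.45

Key-timestep trajectory:
   step    t(s)  obj.x    obj.z    obj.vx   obj.vz 
     39  0.2453   +0.625  -0.170  +1.513  -0.664
     79  0.4969   +1.200  -0.423  +3.064  -1.345
    119  0.7484   +2.166  -0.847  +4.615  -2.026


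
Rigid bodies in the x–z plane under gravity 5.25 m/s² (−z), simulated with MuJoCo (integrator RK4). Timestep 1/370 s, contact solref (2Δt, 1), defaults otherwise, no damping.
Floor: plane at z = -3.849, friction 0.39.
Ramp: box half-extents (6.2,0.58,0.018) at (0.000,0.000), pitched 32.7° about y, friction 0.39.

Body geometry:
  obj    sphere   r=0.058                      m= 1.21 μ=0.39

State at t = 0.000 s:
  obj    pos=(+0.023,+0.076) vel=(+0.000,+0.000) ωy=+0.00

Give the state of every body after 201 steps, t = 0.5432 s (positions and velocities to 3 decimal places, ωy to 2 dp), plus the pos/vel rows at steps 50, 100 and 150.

State at t = 0.5432 s:
  obj    pos=(+0.274,-0.086) vel=(+0.926,-0.595) ωy=+18.97

Key-timestep trajectory:
   step    t(s)  obj.x    obj.z    obj.vx   obj.vz 
     50  0.1351   +0.038  +0.066  +0.230  -0.148
    100  0.2703   +0.085  +0.036  +0.461  -0.296
    150  0.4054   +0.163  -0.014  +0.691  -0.444


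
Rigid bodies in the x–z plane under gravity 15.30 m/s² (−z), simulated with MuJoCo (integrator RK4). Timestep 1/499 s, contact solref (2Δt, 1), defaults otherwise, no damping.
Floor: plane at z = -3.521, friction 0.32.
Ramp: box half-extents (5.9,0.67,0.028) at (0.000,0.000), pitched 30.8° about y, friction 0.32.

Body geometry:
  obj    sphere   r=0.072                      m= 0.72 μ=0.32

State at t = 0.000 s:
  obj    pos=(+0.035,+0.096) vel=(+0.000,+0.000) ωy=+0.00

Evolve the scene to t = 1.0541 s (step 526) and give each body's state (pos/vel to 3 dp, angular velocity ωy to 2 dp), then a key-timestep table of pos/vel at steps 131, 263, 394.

State at t = 1.0541 s:
  obj    pos=(+2.705,-1.496) vel=(+5.067,-3.020) ωy=+81.92

Key-timestep trajectory:
   step    t(s)  obj.x    obj.z    obj.vx   obj.vz 
    131  0.2625   +0.201  -0.003  +1.262  -0.752
    263  0.5271   +0.703  -0.302  +2.533  -1.510
    394  0.7896   +1.533  -0.798  +3.795  -2.262


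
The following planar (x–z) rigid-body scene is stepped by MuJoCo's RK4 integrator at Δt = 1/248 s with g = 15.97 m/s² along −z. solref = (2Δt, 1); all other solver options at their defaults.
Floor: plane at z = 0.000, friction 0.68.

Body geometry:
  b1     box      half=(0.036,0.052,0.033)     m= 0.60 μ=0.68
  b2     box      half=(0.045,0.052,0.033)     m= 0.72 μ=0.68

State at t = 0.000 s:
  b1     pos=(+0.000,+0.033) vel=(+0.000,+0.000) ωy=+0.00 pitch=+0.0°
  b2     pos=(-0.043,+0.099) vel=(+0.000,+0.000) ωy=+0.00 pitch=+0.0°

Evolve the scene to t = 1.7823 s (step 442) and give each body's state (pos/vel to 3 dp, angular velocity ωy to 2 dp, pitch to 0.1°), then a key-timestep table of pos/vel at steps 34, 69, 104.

State at t = 1.7823 s:
  b1     pos=(+0.000,+0.033) vel=(+0.000,+0.000) ωy=+0.00 pitch=+0.0°
  b2     pos=(-0.085,+0.045) vel=(+0.000,+0.000) ωy=+0.00 pitch=-90.0°

Key-timestep trajectory:
   step    t(s)  b1.x    b1.z    b1.vx   b1.vz   b2.x    b2.z    b2.vx   b2.vz 
     34  0.1371   +0.000  +0.033  +0.000  +0.000   -0.063  +0.087  -0.295  -0.347
     69  0.2782   +0.000  +0.033  +0.000  +0.000   -0.102  +0.053  -0.082  +0.030
    104  0.4194   +0.000  +0.033  +0.000  +0.000   -0.083  +0.045  +0.105  +0.129


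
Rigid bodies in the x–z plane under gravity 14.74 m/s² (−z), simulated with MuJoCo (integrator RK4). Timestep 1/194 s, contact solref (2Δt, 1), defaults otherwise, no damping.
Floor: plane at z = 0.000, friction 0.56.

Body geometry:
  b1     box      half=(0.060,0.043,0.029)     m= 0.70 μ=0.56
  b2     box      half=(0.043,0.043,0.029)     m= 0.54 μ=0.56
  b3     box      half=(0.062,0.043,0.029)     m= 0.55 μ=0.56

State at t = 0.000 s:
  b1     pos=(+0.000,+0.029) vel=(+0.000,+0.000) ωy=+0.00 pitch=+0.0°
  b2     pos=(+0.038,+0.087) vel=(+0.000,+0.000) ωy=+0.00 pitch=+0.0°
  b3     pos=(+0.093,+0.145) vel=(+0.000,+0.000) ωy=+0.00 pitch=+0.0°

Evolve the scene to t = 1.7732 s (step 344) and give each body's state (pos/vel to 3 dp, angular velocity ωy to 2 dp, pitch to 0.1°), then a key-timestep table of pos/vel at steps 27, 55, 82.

State at t = 1.7732 s:
  b1     pos=(+0.000,+0.029) vel=(+0.000,+0.000) ωy=+0.00 pitch=+0.0°
  b2     pos=(+0.038,+0.087) vel=(+0.000,+0.000) ωy=+0.00 pitch=+0.0°
  b3     pos=(+0.119,+0.062) vel=(+0.000,+0.000) ωy=+0.00 pitch=+90.0°

Key-timestep trajectory:
   step    t(s)  b1.x    b1.z    b1.vx   b1.vz   b2.x    b2.z    b2.vx   b2.vz   b3.x    b3.z    b3.vx   b3.vz 
     27  0.1392   +0.000  +0.029  +0.000  +0.000   +0.038  +0.087  -0.001  +0.000   +0.112  +0.125  +0.243  -0.493
     55  0.2835   +0.000  +0.029  +0.000  +0.000   +0.038  +0.087  +0.000  +0.000   +0.120  +0.062  -0.230  -0.101
     82  0.4227   +0.000  +0.029  +0.000  +0.000   +0.038  +0.087  +0.000  +0.000   +0.121  +0.063  -0.064  -0.021


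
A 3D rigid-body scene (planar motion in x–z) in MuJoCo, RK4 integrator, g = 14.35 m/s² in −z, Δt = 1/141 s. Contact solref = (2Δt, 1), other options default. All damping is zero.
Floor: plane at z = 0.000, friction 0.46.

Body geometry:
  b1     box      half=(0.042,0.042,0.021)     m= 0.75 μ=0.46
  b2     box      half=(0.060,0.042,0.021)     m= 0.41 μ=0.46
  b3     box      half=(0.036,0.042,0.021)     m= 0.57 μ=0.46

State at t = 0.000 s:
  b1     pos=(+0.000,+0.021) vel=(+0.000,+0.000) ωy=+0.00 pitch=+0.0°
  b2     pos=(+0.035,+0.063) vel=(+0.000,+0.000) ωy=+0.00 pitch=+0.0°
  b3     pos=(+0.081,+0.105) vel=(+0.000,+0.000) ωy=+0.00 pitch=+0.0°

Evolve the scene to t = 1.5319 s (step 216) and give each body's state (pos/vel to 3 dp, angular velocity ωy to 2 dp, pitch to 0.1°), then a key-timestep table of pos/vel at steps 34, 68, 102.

State at t = 1.5319 s:
  b1     pos=(+0.000,+0.021) vel=(+0.000,+0.000) ωy=+0.00 pitch=+0.0°
  b2     pos=(+0.096,+0.060) vel=(+0.000,+0.000) ωy=+0.00 pitch=+90.0°
  b3     pos=(+0.149,+0.036) vel=(+0.000,+0.000) ωy=+0.00 pitch=+90.0°

Key-timestep trajectory:
   step    t(s)  b1.x    b1.z    b1.vx   b1.vz   b2.x    b2.z    b2.vx   b2.vz   b3.x    b3.z    b3.vx   b3.vz 
     34  0.2411   +0.000  +0.021  +0.000  +0.000   +0.075  +0.063  +0.192  -0.004   +0.152  +0.036  +0.210  +0.090
     68  0.4823   +0.000  +0.021  +0.000  +0.000   +0.095  +0.060  -0.186  -0.028   +0.149  +0.036  +0.001  +0.001
    102  0.7234   +0.000  +0.021  +0.000  +0.000   +0.094  +0.060  -0.085  +0.024   +0.149  +0.036  +0.000  +0.000
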